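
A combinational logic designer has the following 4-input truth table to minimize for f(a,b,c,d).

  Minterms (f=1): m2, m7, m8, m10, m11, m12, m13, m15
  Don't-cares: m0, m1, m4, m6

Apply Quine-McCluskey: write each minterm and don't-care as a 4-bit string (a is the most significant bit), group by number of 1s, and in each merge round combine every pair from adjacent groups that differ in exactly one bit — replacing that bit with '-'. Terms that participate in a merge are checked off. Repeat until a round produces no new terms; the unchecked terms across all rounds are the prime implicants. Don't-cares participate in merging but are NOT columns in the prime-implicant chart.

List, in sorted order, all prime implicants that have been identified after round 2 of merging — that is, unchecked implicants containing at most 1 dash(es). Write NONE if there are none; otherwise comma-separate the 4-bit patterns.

size-2^0 implicants → 0000(✓)  0001(✓)  0010(✓)  0100(✓)  0110(✓)  0111(✓)  1000(✓)  1010(✓)  1011(✓)  1100(✓)  1101(✓)  1111(✓)
size-2^1 implicants → -000(✓)  -010(✓)  -100(✓)  -111  0-00(✓)  0-10(✓)  00-0(✓)  000-  01-0(✓)  011-  1-00(✓)  1-11  10-0(✓)  101-  11-1  110-
size-2^2 implicants → --00  -0-0  0--0
Unchecked terms (primes): --00, -0-0, -111, 0--0, 000-, 011-, 1-11, 101-, 11-1, 110-

-111, 000-, 011-, 1-11, 101-, 11-1, 110-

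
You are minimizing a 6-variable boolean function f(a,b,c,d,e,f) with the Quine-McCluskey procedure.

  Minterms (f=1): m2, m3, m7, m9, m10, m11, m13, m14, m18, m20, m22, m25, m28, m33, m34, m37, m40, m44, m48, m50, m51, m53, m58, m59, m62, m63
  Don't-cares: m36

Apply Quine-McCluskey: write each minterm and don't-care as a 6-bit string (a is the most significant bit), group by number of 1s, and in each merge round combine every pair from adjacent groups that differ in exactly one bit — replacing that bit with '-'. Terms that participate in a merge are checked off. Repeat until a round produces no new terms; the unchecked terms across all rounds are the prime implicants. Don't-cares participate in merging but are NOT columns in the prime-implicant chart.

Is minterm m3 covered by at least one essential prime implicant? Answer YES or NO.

[col 0] 000010*, 000011*, 000111*, 001001*, 001010*, 001011*, 001101*, 001110*, 010010*, 010100*, 010110*, 011001*, 011100*, 100001*, 100010*, 100100*, 100101*, 101000*, 101100*, 110000*, 110010*, 110011*, 110101*, 111010*, 111011*, 111110*, 111111*
[col 1] -00010*, -10010*, 0-0010*, 0-1001, 00-010*, 00-011*, 000-11, 00001-*, 001-01, 001-10, 0010-1, 00101-*, 01-100, 010-10, 0101-0, 1-0010*, 1-0101, 10-100, 100-01, 10010-, 101-00, 11-010*, 11-011*, 1100-0, 11001-*, 111-10*, 111-11*, 11101-*, 11111-*
[col 2] --0010, 00-01-, 11-01-, 111-1-
Prime implicants: --0010, 0-1001, 00-01-, 000-11, 001-01, 001-10, 0010-1, 01-100, 010-10, 0101-0, 1-0101, 10-100, 100-01, 10010-, 101-00, 11-01-, 1100-0, 111-1-
PI chart (minterm → PIs covering it):
  2 | --0010,00-01-
  3 | 00-01-,000-11
  7 | 000-11  (sole → essential)
  9 | 0-1001,001-01,0010-1
  10 | 00-01-,001-10
  11 | 00-01-,0010-1
  13 | 001-01  (sole → essential)
  14 | 001-10  (sole → essential)
  18 | --0010,010-10
  20 | 01-100,0101-0
  22 | 010-10,0101-0
  25 | 0-1001  (sole → essential)
  28 | 01-100  (sole → essential)
  33 | 100-01  (sole → essential)
  34 | --0010  (sole → essential)
  37 | 1-0101,100-01,10010-
  40 | 101-00  (sole → essential)
  44 | 10-100,101-00
  48 | 1100-0  (sole → essential)
  50 | --0010,11-01-,1100-0
  51 | 11-01-  (sole → essential)
  53 | 1-0101  (sole → essential)
  58 | 11-01-,111-1-
  59 | 11-01-,111-1-
  62 | 111-1-  (sole → essential)
  63 | 111-1-  (sole → essential)
Essential prime implicants: --0010, 0-1001, 000-11, 001-01, 001-10, 01-100, 1-0101, 100-01, 101-00, 11-01-, 1100-0, 111-1-

YES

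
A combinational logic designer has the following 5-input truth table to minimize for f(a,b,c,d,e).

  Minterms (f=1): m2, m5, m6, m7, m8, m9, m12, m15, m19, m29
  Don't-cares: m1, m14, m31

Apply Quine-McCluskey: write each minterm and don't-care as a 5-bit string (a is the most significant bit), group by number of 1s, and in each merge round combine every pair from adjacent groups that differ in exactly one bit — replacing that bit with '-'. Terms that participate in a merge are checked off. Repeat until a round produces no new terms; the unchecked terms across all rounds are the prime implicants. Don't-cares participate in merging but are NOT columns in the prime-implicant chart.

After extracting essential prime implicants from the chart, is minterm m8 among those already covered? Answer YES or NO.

NO

[col 0] 00001*, 00010*, 00101*, 00110*, 00111*, 01000*, 01001*, 01100*, 01110*, 01111*, 10011, 11101*, 11111*
[col 1] -1111, 0-001, 0-110*, 0-111*, 00-01, 00-10, 001-1, 0011-*, 01-00, 0100-, 011-0, 0111-*, 111-1
[col 2] 0-11-
Prime implicants: -1111, 0-001, 0-11-, 00-01, 00-10, 001-1, 01-00, 0100-, 011-0, 10011, 111-1
PI chart (minterm → PIs covering it):
  2 | 00-10  (sole → essential)
  5 | 00-01,001-1
  6 | 0-11-,00-10
  7 | 0-11-,001-1
  8 | 01-00,0100-
  9 | 0-001,0100-
  12 | 01-00,011-0
  15 | -1111,0-11-
  19 | 10011  (sole → essential)
  29 | 111-1  (sole → essential)
Essential prime implicants: 00-10, 10011, 111-1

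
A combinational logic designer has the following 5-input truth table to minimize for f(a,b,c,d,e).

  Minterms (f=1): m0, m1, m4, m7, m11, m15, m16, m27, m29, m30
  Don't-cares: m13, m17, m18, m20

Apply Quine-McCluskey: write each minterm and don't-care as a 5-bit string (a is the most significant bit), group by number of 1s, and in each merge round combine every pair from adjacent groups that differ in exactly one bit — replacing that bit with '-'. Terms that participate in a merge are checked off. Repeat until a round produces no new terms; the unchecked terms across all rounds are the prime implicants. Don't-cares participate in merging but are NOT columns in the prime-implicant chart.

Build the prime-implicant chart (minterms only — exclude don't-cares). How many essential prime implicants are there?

[col 0] 00000*, 00001*, 00100*, 00111*, 01011*, 01101*, 01111*, 10000*, 10001*, 10010*, 10100*, 11011*, 11101*, 11110
[col 1] -0000*, -0001*, -0100*, -1011, -1101, 0-111, 00-00*, 0000-*, 01-11, 011-1, 10-00*, 100-0, 1000-*
[col 2] -0-00, -000-
Prime implicants: -0-00, -000-, -1011, -1101, 0-111, 01-11, 011-1, 100-0, 11110
PI chart (minterm → PIs covering it):
  0 | -0-00,-000-
  1 | -000-  (sole → essential)
  4 | -0-00  (sole → essential)
  7 | 0-111  (sole → essential)
  11 | -1011,01-11
  15 | 0-111,01-11,011-1
  16 | -0-00,-000-,100-0
  27 | -1011  (sole → essential)
  29 | -1101  (sole → essential)
  30 | 11110  (sole → essential)
Essential prime implicants: -0-00, -000-, -1011, -1101, 0-111, 11110

6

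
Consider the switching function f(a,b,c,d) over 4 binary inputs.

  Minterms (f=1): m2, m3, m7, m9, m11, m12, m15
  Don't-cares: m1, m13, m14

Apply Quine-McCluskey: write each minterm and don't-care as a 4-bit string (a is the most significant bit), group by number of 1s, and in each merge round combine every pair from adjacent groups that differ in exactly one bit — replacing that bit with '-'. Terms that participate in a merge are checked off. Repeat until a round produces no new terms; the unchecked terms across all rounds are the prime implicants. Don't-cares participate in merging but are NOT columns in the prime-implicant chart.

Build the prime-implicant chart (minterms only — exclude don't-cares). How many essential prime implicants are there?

3

[col 0] 0001*, 0010*, 0011*, 0111*, 1001*, 1011*, 1100*, 1101*, 1110*, 1111*
[col 1] -001*, -011*, -111*, 0-11*, 00-1*, 001-, 1-01*, 1-11*, 10-1*, 11-0*, 11-1*, 110-*, 111-*
[col 2] --11, -0-1, 1--1, 11--
Prime implicants: --11, -0-1, 001-, 1--1, 11--
PI chart (minterm → PIs covering it):
  2 | 001-  (sole → essential)
  3 | --11,-0-1,001-
  7 | --11  (sole → essential)
  9 | -0-1,1--1
  11 | --11,-0-1,1--1
  12 | 11--  (sole → essential)
  15 | --11,1--1,11--
Essential prime implicants: --11, 001-, 11--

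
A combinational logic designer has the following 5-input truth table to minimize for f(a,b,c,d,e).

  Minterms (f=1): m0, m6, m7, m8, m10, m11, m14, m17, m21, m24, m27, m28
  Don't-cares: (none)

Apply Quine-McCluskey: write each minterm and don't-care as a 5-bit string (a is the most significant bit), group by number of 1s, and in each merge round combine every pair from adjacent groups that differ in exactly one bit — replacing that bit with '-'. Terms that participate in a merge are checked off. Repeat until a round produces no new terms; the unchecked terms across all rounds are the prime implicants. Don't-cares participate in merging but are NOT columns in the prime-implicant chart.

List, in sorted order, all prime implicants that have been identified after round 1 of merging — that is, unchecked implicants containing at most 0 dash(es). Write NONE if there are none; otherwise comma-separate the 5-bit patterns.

NONE

size-2^0 implicants → 00000(✓)  00110(✓)  00111(✓)  01000(✓)  01010(✓)  01011(✓)  01110(✓)  10001(✓)  10101(✓)  11000(✓)  11011(✓)  11100(✓)
size-2^1 implicants → -1000  -1011  0-000  0-110  0011-  01-10  010-0  0101-  10-01  11-00
Unchecked terms (primes): -1000, -1011, 0-000, 0-110, 0011-, 01-10, 010-0, 0101-, 10-01, 11-00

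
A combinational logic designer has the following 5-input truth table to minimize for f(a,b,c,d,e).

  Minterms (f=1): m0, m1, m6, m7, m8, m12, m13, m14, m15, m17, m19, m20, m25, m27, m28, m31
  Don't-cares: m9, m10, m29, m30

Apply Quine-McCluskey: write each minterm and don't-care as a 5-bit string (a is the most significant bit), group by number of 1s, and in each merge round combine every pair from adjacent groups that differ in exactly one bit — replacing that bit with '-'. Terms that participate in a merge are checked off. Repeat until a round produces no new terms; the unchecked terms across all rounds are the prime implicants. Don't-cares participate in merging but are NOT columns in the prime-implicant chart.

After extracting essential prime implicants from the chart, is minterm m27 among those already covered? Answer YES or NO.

YES

[col 0] 00000*, 00001*, 00110*, 00111*, 01000*, 01001*, 01010*, 01100*, 01101*, 01110*, 01111*, 10001*, 10011*, 10100*, 11001*, 11011*, 11100*, 11101*, 11110*, 11111*
[col 1] -0001*, -1001*, -1100*, -1101*, -1110*, -1111*, 0-000*, 0-001*, 0-110*, 0-111*, 0000-*, 0011-*, 01-00*, 01-01*, 01-10*, 010-0*, 0100-*, 011-0*, 011-1*, 0110-*, 0111-*, 1-001*, 1-011*, 1-100, 100-1*, 11-01*, 11-11*, 110-1*, 111-0*, 111-1*, 1110-*, 1111-*
[col 2] --001, -1-01, -11-0*, -11-1*, -110-*, -111-*, 0-00-, 0-11-, 01--0, 01-0-, 011--*, 1-0-1, 11--1, 111--*
[col 3] -11--
Prime implicants: --001, -1-01, -11--, 0-00-, 0-11-, 01--0, 01-0-, 1-0-1, 1-100, 11--1
PI chart (minterm → PIs covering it):
  0 | 0-00-  (sole → essential)
  1 | --001,0-00-
  6 | 0-11-  (sole → essential)
  7 | 0-11-  (sole → essential)
  8 | 0-00-,01--0,01-0-
  12 | -11--,01--0,01-0-
  13 | -1-01,-11--,01-0-
  14 | -11--,0-11-,01--0
  15 | -11--,0-11-
  17 | --001,1-0-1
  19 | 1-0-1  (sole → essential)
  20 | 1-100  (sole → essential)
  25 | --001,-1-01,1-0-1,11--1
  27 | 1-0-1,11--1
  28 | -11--,1-100
  31 | -11--,11--1
Essential prime implicants: 0-00-, 0-11-, 1-0-1, 1-100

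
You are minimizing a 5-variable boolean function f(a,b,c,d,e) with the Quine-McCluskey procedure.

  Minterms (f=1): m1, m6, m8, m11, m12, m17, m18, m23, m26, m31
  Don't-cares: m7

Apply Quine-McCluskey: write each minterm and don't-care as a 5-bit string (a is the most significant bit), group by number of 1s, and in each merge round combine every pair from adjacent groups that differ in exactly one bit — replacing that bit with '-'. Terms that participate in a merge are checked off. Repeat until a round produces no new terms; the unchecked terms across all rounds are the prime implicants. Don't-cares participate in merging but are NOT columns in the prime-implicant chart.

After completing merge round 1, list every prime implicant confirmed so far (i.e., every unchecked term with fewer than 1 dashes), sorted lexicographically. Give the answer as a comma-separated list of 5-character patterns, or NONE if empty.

Round 0: 00001✓ 00110✓ 00111✓ 01000✓ 01011 01100✓ 10001✓ 10010✓ 10111✓ 11010✓ 11111✓
Round 1: -0001 -0111 0011- 01-00 1-010 1-111
PIs = {-0001, -0111, 0011-, 01-00, 01011, 1-010, 1-111}

01011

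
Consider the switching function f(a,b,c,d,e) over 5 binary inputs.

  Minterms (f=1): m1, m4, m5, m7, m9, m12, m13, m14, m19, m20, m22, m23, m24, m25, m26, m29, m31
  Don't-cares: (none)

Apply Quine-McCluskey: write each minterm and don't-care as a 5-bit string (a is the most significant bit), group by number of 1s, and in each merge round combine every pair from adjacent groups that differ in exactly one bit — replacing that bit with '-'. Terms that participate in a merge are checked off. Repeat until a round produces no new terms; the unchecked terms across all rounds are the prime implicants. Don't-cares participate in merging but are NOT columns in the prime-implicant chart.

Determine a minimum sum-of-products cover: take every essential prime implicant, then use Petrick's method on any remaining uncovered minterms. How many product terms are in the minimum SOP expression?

9

size-2^0 implicants → 00001(✓)  00100(✓)  00101(✓)  00111(✓)  01001(✓)  01100(✓)  01101(✓)  01110(✓)  10011(✓)  10100(✓)  10110(✓)  10111(✓)  11000(✓)  11001(✓)  11010(✓)  11101(✓)  11111(✓)
size-2^1 implicants → -0100  -0111  -1001(✓)  -1101(✓)  0-001(✓)  0-100(✓)  0-101(✓)  00-01(✓)  001-1  0010-(✓)  01-01(✓)  011-0  0110-(✓)  1-111  10-11  101-0  1011-  11-01(✓)  110-0  1100-  111-1
size-2^2 implicants → -1-01  0--01  0-10-
Unchecked terms (primes): -0100, -0111, -1-01, 0--01, 0-10-, 001-1, 011-0, 1-111, 10-11, 101-0, 1011-, 110-0, 1100-, 111-1
Minterm coverage:
  m1 ⊆ 0--01 [E]
  m4 ⊆ -0100,0-10-
  m5 ⊆ 0--01,0-10-,001-1
  m7 ⊆ -0111,001-1
  m9 ⊆ -1-01,0--01
  m12 ⊆ 0-10-,011-0
  m13 ⊆ -1-01,0--01,0-10-
  m14 ⊆ 011-0 [E]
  m19 ⊆ 10-11 [E]
  m20 ⊆ -0100,101-0
  m22 ⊆ 101-0,1011-
  m23 ⊆ -0111,1-111,10-11,1011-
  m24 ⊆ 110-0,1100-
  m25 ⊆ -1-01,1100-
  m26 ⊆ 110-0 [E]
  m29 ⊆ -1-01,111-1
  m31 ⊆ 1-111,111-1
E = {0--01, 011-0, 10-11, 110-0}
Petrick residual → -0100, -0111, -1-01, 1-111, 101-0
Cover = b'cd'e' + b'cde + bd'e + a'd'e + a'bce' + acde + ab'de + ab'ce' + abc'e'  |cover|=9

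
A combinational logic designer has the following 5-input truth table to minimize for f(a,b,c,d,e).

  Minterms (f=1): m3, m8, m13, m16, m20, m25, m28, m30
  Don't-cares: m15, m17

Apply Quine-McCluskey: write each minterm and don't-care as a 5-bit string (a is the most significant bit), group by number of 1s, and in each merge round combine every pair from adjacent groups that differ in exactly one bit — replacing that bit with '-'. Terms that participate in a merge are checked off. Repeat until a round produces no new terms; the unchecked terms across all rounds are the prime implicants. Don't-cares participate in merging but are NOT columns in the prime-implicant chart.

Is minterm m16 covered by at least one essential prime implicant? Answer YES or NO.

NO

size-2^0 implicants → 00011  01000  01101(✓)  01111(✓)  10000(✓)  10001(✓)  10100(✓)  11001(✓)  11100(✓)  11110(✓)
size-2^1 implicants → 011-1  1-001  1-100  10-00  1000-  111-0
Unchecked terms (primes): 00011, 01000, 011-1, 1-001, 1-100, 10-00, 1000-, 111-0
Minterm coverage:
  m3 ⊆ 00011 [E]
  m8 ⊆ 01000 [E]
  m13 ⊆ 011-1 [E]
  m16 ⊆ 10-00,1000-
  m20 ⊆ 1-100,10-00
  m25 ⊆ 1-001 [E]
  m28 ⊆ 1-100,111-0
  m30 ⊆ 111-0 [E]
E = {00011, 01000, 011-1, 1-001, 111-0}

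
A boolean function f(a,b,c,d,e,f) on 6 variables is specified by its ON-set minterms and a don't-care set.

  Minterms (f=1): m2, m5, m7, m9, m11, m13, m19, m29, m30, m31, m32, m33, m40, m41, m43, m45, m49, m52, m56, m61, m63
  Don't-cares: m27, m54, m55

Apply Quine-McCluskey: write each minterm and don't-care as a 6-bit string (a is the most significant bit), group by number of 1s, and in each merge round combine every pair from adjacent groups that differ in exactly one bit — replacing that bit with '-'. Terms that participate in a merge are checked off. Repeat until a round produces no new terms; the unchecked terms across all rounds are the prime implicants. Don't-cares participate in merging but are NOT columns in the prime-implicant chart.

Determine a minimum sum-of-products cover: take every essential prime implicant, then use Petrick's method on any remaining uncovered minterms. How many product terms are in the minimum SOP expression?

size-2^0 implicants → 000010  000101(✓)  000111(✓)  001001(✓)  001011(✓)  001101(✓)  010011(✓)  011011(✓)  011101(✓)  011110(✓)  011111(✓)  100000(✓)  100001(✓)  101000(✓)  101001(✓)  101011(✓)  101101(✓)  110001(✓)  110100(✓)  110110(✓)  110111(✓)  111000(✓)  111101(✓)  111111(✓)
size-2^1 implicants → -01001(✓)  -01011(✓)  -01101(✓)  -11101(✓)  -11111(✓)  0-1011  0-1101(✓)  00-101  0001-1  001-01(✓)  0010-1(✓)  01-011  011-11  0111-1(✓)  01111-  1-0001  1-1000  1-1101(✓)  10-000(✓)  10-001(✓)  10000-(✓)  101-01(✓)  1010-1(✓)  10100-(✓)  11-111  1101-0  11011-  1111-1(✓)
size-2^2 implicants → --1101  -01-01  -010-1  -111-1  10-00-
Unchecked terms (primes): --1101, -01-01, -010-1, -111-1, 0-1011, 00-101, 000010, 0001-1, 01-011, 011-11, 01111-, 1-0001, 1-1000, 10-00-, 11-111, 1101-0, 11011-
Minterm coverage:
  m2 ⊆ 000010 [E]
  m5 ⊆ 00-101,0001-1
  m7 ⊆ 0001-1 [E]
  m9 ⊆ -01-01,-010-1
  m11 ⊆ -010-1,0-1011
  m13 ⊆ --1101,-01-01,00-101
  m19 ⊆ 01-011 [E]
  m29 ⊆ --1101,-111-1
  m30 ⊆ 01111- [E]
  m31 ⊆ -111-1,011-11,01111-
  m32 ⊆ 10-00- [E]
  m33 ⊆ 1-0001,10-00-
  m40 ⊆ 1-1000,10-00-
  m41 ⊆ -01-01,-010-1,10-00-
  m43 ⊆ -010-1 [E]
  m45 ⊆ --1101,-01-01
  m49 ⊆ 1-0001 [E]
  m52 ⊆ 1101-0 [E]
  m56 ⊆ 1-1000 [E]
  m61 ⊆ --1101,-111-1
  m63 ⊆ -111-1,11-111
E = {-010-1, 000010, 0001-1, 01-011, 01111-, 1-0001, 1-1000, 10-00-, 1101-0}
Petrick residual → --1101, -111-1
Cover = cde'f + b'cd'f + bcdf + a'b'c'd'ef' + a'b'c'df + a'bd'ef + a'bcde + ac'd'e'f + acd'e'f' + ab'd'e' + abc'df'  |cover|=11

11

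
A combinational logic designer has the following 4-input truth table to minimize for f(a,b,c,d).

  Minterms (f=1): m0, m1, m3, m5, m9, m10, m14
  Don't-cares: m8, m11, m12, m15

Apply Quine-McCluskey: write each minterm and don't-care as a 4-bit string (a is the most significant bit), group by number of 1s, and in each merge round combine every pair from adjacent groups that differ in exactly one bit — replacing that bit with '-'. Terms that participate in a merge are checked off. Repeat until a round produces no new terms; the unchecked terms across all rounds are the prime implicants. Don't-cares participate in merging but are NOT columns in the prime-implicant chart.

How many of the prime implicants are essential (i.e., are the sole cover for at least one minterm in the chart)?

[col 0] 0000*, 0001*, 0011*, 0101*, 1000*, 1001*, 1010*, 1011*, 1100*, 1110*, 1111*
[col 1] -000*, -001*, -011*, 0-01, 00-1*, 000-*, 1-00*, 1-10*, 1-11*, 10-0*, 10-1*, 100-*, 101-*, 11-0*, 111-*
[col 2] -0-1, -00-, 1--0, 1-1-, 10--
Prime implicants: -0-1, -00-, 0-01, 1--0, 1-1-, 10--
PI chart (minterm → PIs covering it):
  0 | -00-  (sole → essential)
  1 | -0-1,-00-,0-01
  3 | -0-1  (sole → essential)
  5 | 0-01  (sole → essential)
  9 | -0-1,-00-,10--
  10 | 1--0,1-1-,10--
  14 | 1--0,1-1-
Essential prime implicants: -0-1, -00-, 0-01

3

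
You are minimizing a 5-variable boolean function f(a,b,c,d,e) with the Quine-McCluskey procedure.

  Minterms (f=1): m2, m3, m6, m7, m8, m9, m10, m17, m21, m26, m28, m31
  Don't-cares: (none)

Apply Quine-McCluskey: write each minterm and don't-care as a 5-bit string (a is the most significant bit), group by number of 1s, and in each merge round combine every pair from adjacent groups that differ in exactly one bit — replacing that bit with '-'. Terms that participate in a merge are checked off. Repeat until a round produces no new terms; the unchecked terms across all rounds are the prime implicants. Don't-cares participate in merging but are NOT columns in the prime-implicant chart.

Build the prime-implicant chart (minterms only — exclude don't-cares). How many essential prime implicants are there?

6

[col 0] 00010*, 00011*, 00110*, 00111*, 01000*, 01001*, 01010*, 10001*, 10101*, 11010*, 11100, 11111
[col 1] -1010, 0-010, 00-10*, 00-11*, 0001-*, 0011-*, 010-0, 0100-, 10-01
[col 2] 00-1-
Prime implicants: -1010, 0-010, 00-1-, 010-0, 0100-, 10-01, 11100, 11111
PI chart (minterm → PIs covering it):
  2 | 0-010,00-1-
  3 | 00-1-  (sole → essential)
  6 | 00-1-  (sole → essential)
  7 | 00-1-  (sole → essential)
  8 | 010-0,0100-
  9 | 0100-  (sole → essential)
  10 | -1010,0-010,010-0
  17 | 10-01  (sole → essential)
  21 | 10-01  (sole → essential)
  26 | -1010  (sole → essential)
  28 | 11100  (sole → essential)
  31 | 11111  (sole → essential)
Essential prime implicants: -1010, 00-1-, 0100-, 10-01, 11100, 11111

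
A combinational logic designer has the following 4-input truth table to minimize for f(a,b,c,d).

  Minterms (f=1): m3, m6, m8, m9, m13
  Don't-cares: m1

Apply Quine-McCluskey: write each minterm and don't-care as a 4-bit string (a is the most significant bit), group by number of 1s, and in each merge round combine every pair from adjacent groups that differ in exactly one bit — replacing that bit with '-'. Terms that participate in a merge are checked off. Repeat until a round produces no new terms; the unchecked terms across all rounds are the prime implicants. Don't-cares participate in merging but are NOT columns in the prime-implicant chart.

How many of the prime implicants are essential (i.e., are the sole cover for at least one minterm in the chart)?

4

Round 0: 0001✓ 0011✓ 0110 1000✓ 1001✓ 1101✓
Round 1: -001 00-1 1-01 100-
PIs = {-001, 00-1, 0110, 1-01, 100-}
Coverage chart:
  m3: 00-1 ←essential
  m6: 0110 ←essential
  m8: 100- ←essential
  m9: -001,1-01,100-
  m13: 1-01 ←essential
Essential: 00-1, 0110, 1-01, 100-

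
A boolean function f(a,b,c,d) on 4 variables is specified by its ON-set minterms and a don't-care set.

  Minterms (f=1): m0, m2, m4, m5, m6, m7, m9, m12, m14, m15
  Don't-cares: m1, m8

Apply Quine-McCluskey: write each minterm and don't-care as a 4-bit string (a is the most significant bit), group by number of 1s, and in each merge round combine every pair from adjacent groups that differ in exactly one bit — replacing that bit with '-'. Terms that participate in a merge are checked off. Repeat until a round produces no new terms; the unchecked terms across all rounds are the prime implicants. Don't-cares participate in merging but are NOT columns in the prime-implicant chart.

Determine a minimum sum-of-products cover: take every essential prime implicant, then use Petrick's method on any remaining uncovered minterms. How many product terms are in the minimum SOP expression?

size-2^0 implicants → 0000(✓)  0001(✓)  0010(✓)  0100(✓)  0101(✓)  0110(✓)  0111(✓)  1000(✓)  1001(✓)  1100(✓)  1110(✓)  1111(✓)
size-2^1 implicants → -000(✓)  -001(✓)  -100(✓)  -110(✓)  -111(✓)  0-00(✓)  0-01(✓)  0-10(✓)  00-0(✓)  000-(✓)  01-0(✓)  01-1(✓)  010-(✓)  011-(✓)  1-00(✓)  100-(✓)  11-0(✓)  111-(✓)
size-2^2 implicants → --00  -00-  -1-0  -11-  0--0  0-0-  01--
Unchecked terms (primes): --00, -00-, -1-0, -11-, 0--0, 0-0-, 01--
Minterm coverage:
  m0 ⊆ --00,-00-,0--0,0-0-
  m2 ⊆ 0--0 [E]
  m4 ⊆ --00,-1-0,0--0,0-0-,01--
  m5 ⊆ 0-0-,01--
  m6 ⊆ -1-0,-11-,0--0,01--
  m7 ⊆ -11-,01--
  m9 ⊆ -00- [E]
  m12 ⊆ --00,-1-0
  m14 ⊆ -1-0,-11-
  m15 ⊆ -11- [E]
E = {-00-, -11-, 0--0}
Petrick residual → --00, 0-0-
Cover = c'd' + b'c' + bc + a'd' + a'c'  |cover|=5

5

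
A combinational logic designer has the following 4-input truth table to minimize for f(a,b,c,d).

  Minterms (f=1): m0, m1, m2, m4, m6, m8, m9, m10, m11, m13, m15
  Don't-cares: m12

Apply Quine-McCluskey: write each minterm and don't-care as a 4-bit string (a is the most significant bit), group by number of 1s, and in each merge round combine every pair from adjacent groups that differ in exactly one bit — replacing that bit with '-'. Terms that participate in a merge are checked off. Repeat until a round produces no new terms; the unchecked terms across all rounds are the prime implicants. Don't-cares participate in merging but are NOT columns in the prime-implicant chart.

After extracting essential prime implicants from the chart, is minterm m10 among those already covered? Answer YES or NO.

size-2^0 implicants → 0000(✓)  0001(✓)  0010(✓)  0100(✓)  0110(✓)  1000(✓)  1001(✓)  1010(✓)  1011(✓)  1100(✓)  1101(✓)  1111(✓)
size-2^1 implicants → -000(✓)  -001(✓)  -010(✓)  -100(✓)  0-00(✓)  0-10(✓)  00-0(✓)  000-(✓)  01-0(✓)  1-00(✓)  1-01(✓)  1-11(✓)  10-0(✓)  10-1(✓)  100-(✓)  101-(✓)  11-1(✓)  110-(✓)
size-2^2 implicants → --00  -0-0  -00-  0--0  1--1  1-0-  10--
Unchecked terms (primes): --00, -0-0, -00-, 0--0, 1--1, 1-0-, 10--
Minterm coverage:
  m0 ⊆ --00,-0-0,-00-,0--0
  m1 ⊆ -00- [E]
  m2 ⊆ -0-0,0--0
  m4 ⊆ --00,0--0
  m6 ⊆ 0--0 [E]
  m8 ⊆ --00,-0-0,-00-,1-0-,10--
  m9 ⊆ -00-,1--1,1-0-,10--
  m10 ⊆ -0-0,10--
  m11 ⊆ 1--1,10--
  m13 ⊆ 1--1,1-0-
  m15 ⊆ 1--1 [E]
E = {-00-, 0--0, 1--1}

NO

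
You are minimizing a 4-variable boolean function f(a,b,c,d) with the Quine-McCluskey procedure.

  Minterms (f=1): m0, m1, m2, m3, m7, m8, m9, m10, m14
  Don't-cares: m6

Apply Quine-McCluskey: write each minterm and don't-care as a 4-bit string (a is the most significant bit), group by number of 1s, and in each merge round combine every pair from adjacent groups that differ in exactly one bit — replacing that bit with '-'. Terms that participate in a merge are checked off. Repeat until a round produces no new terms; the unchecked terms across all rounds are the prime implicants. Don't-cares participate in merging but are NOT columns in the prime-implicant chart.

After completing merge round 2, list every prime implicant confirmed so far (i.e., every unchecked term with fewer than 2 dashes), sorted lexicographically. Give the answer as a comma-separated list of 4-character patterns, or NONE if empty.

Round 0: 0000✓ 0001✓ 0010✓ 0011✓ 0110✓ 0111✓ 1000✓ 1001✓ 1010✓ 1110✓
Round 1: -000✓ -001✓ -010✓ -110✓ 0-10✓ 0-11✓ 00-0✓ 00-1✓ 000-✓ 001-✓ 011-✓ 1-10✓ 10-0✓ 100-✓
Round 2: --10 -0-0 -00- 0-1- 00--
PIs = {--10, -0-0, -00-, 0-1-, 00--}

NONE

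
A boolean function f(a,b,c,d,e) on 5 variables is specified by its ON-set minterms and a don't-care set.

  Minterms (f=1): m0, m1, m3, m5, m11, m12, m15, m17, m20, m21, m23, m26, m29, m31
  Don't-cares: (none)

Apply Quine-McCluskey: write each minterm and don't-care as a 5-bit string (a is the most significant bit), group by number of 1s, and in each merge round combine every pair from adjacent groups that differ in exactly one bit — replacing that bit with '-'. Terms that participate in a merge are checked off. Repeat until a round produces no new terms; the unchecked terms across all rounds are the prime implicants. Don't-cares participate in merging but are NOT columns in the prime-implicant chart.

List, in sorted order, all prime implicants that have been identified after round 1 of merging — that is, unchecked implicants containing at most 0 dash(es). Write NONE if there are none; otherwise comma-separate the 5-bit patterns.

Round 0: 00000✓ 00001✓ 00011✓ 00101✓ 01011✓ 01100 01111✓ 10001✓ 10100✓ 10101✓ 10111✓ 11010 11101✓ 11111✓
Round 1: -0001✓ -0101✓ -1111 0-011 00-01✓ 000-1 0000- 01-11 1-101✓ 1-111✓ 10-01✓ 101-1✓ 1010- 111-1✓
Round 2: -0-01 1-1-1
PIs = {-0-01, -1111, 0-011, 000-1, 0000-, 01-11, 01100, 1-1-1, 1010-, 11010}

01100, 11010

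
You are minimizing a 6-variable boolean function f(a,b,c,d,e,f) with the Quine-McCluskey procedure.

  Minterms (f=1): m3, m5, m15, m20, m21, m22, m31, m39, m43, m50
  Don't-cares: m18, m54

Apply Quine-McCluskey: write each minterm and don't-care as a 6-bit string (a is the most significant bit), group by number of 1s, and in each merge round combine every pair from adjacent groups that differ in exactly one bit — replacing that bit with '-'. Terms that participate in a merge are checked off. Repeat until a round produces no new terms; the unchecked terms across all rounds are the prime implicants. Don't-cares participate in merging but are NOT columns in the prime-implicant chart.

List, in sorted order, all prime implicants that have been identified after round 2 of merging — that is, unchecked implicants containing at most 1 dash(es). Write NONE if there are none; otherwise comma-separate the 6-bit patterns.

0-0101, 0-1111, 000011, 0101-0, 01010-, 100111, 101011

Round 0: 000011 000101✓ 001111✓ 010010✓ 010100✓ 010101✓ 010110✓ 011111✓ 100111 101011 110010✓ 110110✓
Round 1: -10010✓ -10110✓ 0-0101 0-1111 010-10✓ 0101-0 01010- 110-10✓
Round 2: -10-10
PIs = {-10-10, 0-0101, 0-1111, 000011, 0101-0, 01010-, 100111, 101011}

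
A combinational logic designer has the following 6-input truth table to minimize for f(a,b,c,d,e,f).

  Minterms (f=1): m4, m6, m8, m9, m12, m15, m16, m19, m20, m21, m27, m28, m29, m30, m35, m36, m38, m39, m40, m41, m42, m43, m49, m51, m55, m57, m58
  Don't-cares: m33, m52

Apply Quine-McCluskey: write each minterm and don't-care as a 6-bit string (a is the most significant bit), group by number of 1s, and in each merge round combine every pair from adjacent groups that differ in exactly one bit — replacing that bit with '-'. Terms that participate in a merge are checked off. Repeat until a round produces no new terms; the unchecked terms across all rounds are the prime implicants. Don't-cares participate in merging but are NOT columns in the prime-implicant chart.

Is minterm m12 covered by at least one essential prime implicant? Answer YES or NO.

NO

[col 0] 000100*, 000110*, 001000*, 001001*, 001100*, 001111, 010000*, 010011*, 010100*, 010101*, 011011*, 011100*, 011101*, 011110*, 100001*, 100011*, 100100*, 100110*, 100111*, 101000*, 101001*, 101010*, 101011*, 110001*, 110011*, 110100*, 110111*, 111001*, 111010*
[col 1] -00100*, -00110*, -01000*, -01001*, -10011, -10100*, 0-0100*, 0-1100*, 00-100*, 0001-0*, 001-00, 00100-*, 01-011, 01-100*, 01-101*, 010-00, 01010-*, 0111-0, 01110-*, 1-0001*, 1-0011*, 1-0100*, 1-0111*, 1-1001*, 1-1010, 10-001*, 10-011*, 100-11*, 1000-1*, 1001-0*, 10011-, 1010-0*, 1010-1*, 10100-*, 10101-*, 11-001*, 110-11*, 1100-1*
[col 2] --0100, -001-0, -0100-, 0--100, 01-10-, 1--001, 1-0-11, 1-00-1, 10-0-1, 1010--
Prime implicants: --0100, -001-0, -0100-, -10011, 0--100, 001-00, 001111, 01-011, 01-10-, 010-00, 0111-0, 1--001, 1-0-11, 1-00-1, 1-1010, 10-0-1, 10011-, 1010--
PI chart (minterm → PIs covering it):
  4 | --0100,-001-0,0--100
  6 | -001-0  (sole → essential)
  8 | -0100-,001-00
  9 | -0100-  (sole → essential)
  12 | 0--100,001-00
  15 | 001111  (sole → essential)
  16 | 010-00  (sole → essential)
  19 | -10011,01-011
  20 | --0100,0--100,01-10-,010-00
  21 | 01-10-  (sole → essential)
  27 | 01-011  (sole → essential)
  28 | 0--100,01-10-,0111-0
  29 | 01-10-  (sole → essential)
  30 | 0111-0  (sole → essential)
  35 | 1-0-11,1-00-1,10-0-1
  36 | --0100,-001-0
  38 | -001-0,10011-
  39 | 1-0-11,10011-
  40 | -0100-,1010--
  41 | -0100-,1--001,10-0-1,1010--
  42 | 1-1010,1010--
  43 | 10-0-1,1010--
  49 | 1--001,1-00-1
  51 | -10011,1-0-11,1-00-1
  55 | 1-0-11  (sole → essential)
  57 | 1--001  (sole → essential)
  58 | 1-1010  (sole → essential)
Essential prime implicants: -001-0, -0100-, 001111, 01-011, 01-10-, 010-00, 0111-0, 1--001, 1-0-11, 1-1010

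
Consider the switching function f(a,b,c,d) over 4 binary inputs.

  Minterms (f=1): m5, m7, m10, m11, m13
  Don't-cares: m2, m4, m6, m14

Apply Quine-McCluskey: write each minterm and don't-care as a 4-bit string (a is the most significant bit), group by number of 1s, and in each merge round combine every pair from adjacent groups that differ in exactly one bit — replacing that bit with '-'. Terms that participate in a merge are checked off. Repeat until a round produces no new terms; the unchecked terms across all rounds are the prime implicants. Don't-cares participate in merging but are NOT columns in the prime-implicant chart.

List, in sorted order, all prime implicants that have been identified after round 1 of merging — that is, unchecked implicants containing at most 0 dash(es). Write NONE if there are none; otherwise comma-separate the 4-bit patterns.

[col 0] 0010*, 0100*, 0101*, 0110*, 0111*, 1010*, 1011*, 1101*, 1110*
[col 1] -010*, -101, -110*, 0-10*, 01-0*, 01-1*, 010-*, 011-*, 1-10*, 101-
[col 2] --10, 01--
Prime implicants: --10, -101, 01--, 101-

NONE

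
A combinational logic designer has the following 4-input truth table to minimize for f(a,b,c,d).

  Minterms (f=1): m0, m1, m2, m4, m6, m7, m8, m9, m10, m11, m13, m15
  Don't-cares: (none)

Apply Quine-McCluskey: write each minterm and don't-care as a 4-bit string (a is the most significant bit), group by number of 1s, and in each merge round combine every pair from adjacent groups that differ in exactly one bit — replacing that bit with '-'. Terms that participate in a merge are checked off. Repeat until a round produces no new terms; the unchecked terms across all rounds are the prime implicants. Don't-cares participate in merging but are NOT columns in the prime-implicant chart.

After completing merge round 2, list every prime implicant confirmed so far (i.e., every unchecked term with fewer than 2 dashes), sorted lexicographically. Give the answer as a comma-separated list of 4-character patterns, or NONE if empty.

-111, 011-

size-2^0 implicants → 0000(✓)  0001(✓)  0010(✓)  0100(✓)  0110(✓)  0111(✓)  1000(✓)  1001(✓)  1010(✓)  1011(✓)  1101(✓)  1111(✓)
size-2^1 implicants → -000(✓)  -001(✓)  -010(✓)  -111  0-00(✓)  0-10(✓)  00-0(✓)  000-(✓)  01-0(✓)  011-  1-01(✓)  1-11(✓)  10-0(✓)  10-1(✓)  100-(✓)  101-(✓)  11-1(✓)
size-2^2 implicants → -0-0  -00-  0--0  1--1  10--
Unchecked terms (primes): -0-0, -00-, -111, 0--0, 011-, 1--1, 10--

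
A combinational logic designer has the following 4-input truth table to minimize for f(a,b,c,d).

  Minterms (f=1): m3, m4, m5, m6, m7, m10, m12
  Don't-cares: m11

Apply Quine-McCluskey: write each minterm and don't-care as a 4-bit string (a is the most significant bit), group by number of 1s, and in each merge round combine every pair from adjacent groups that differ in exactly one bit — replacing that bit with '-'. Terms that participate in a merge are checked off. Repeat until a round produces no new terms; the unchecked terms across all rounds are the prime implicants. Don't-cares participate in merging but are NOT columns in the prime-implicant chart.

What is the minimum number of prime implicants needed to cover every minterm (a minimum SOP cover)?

4

[col 0] 0011*, 0100*, 0101*, 0110*, 0111*, 1010*, 1011*, 1100*
[col 1] -011, -100, 0-11, 01-0*, 01-1*, 010-*, 011-*, 101-
[col 2] 01--
Prime implicants: -011, -100, 0-11, 01--, 101-
PI chart (minterm → PIs covering it):
  3 | -011,0-11
  4 | -100,01--
  5 | 01--  (sole → essential)
  6 | 01--  (sole → essential)
  7 | 0-11,01--
  10 | 101-  (sole → essential)
  12 | -100  (sole → essential)
Essential prime implicants: -100, 01--, 101-
Petrick residual → -011
Minimum SOP uses 4 PIs: b'cd + bc'd' + a'b + ab'c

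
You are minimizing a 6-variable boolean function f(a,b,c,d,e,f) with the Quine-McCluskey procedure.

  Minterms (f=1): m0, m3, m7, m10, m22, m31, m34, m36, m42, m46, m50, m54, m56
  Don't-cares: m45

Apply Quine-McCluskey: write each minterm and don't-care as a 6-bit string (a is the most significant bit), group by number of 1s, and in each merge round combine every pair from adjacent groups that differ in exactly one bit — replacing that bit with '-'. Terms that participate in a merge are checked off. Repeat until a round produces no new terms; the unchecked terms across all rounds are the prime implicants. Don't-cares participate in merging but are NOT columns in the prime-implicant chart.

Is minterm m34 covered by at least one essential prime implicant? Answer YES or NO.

Round 0: 000000 000011✓ 000111✓ 001010✓ 010110✓ 011111 100010✓ 100100 101010✓ 101101 101110✓ 110010✓ 110110✓ 111000
Round 1: -01010 -10110 000-11 1-0010 10-010 101-10 110-10
PIs = {-01010, -10110, 000-11, 000000, 011111, 1-0010, 10-010, 100100, 101-10, 101101, 110-10, 111000}
Coverage chart:
  m0: 000000 ←essential
  m3: 000-11 ←essential
  m7: 000-11 ←essential
  m10: -01010 ←essential
  m22: -10110 ←essential
  m31: 011111 ←essential
  m34: 1-0010,10-010
  m36: 100100 ←essential
  m42: -01010,10-010,101-10
  m46: 101-10 ←essential
  m50: 1-0010,110-10
  m54: -10110,110-10
  m56: 111000 ←essential
Essential: -01010, -10110, 000-11, 000000, 011111, 100100, 101-10, 111000

NO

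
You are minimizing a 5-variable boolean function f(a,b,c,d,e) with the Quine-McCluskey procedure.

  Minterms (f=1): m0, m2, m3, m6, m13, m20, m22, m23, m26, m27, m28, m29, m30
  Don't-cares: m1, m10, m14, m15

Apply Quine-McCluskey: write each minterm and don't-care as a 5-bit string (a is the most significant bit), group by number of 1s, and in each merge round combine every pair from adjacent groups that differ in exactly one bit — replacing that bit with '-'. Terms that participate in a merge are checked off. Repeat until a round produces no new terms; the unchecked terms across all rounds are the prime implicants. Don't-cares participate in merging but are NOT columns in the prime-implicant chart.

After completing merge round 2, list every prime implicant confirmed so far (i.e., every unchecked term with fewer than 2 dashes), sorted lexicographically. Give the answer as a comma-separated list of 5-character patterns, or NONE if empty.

[col 0] 00000*, 00001*, 00010*, 00011*, 00110*, 01010*, 01101*, 01110*, 01111*, 10100*, 10110*, 10111*, 11010*, 11011*, 11100*, 11101*, 11110*
[col 1] -0110*, -1010*, -1101, -1110*, 0-010*, 0-110*, 00-10*, 000-0*, 000-1*, 0000-*, 0001-*, 01-10*, 011-1, 0111-, 1-100*, 1-110*, 101-0*, 1011-, 11-10*, 1101-, 111-0*, 1110-
[col 2] --110, -1-10, 0--10, 000--, 1-1-0
Prime implicants: --110, -1-10, -1101, 0--10, 000--, 011-1, 0111-, 1-1-0, 1011-, 1101-, 1110-

-1101, 011-1, 0111-, 1011-, 1101-, 1110-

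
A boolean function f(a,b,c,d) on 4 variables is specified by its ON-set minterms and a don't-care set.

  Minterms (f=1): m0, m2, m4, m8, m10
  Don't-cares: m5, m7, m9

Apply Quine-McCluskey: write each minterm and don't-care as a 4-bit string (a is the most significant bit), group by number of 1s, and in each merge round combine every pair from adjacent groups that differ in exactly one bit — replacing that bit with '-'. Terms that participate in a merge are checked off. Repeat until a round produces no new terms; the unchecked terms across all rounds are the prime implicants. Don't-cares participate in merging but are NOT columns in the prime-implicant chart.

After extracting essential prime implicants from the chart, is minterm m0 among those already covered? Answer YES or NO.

Round 0: 0000✓ 0010✓ 0100✓ 0101✓ 0111✓ 1000✓ 1001✓ 1010✓
Round 1: -000✓ -010✓ 0-00 00-0✓ 01-1 010- 10-0✓ 100-
Round 2: -0-0
PIs = {-0-0, 0-00, 01-1, 010-, 100-}
Coverage chart:
  m0: -0-0,0-00
  m2: -0-0 ←essential
  m4: 0-00,010-
  m8: -0-0,100-
  m10: -0-0 ←essential
Essential: -0-0

YES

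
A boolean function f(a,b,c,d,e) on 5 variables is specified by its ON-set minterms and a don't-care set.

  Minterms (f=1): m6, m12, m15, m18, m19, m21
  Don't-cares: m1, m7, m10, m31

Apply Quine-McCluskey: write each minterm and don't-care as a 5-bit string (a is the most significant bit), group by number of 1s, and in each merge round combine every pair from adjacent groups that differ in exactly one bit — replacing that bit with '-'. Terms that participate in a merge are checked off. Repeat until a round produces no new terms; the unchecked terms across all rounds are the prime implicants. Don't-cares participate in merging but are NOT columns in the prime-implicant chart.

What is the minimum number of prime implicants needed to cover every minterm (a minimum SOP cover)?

5

Round 0: 00001 00110✓ 00111✓ 01010 01100 01111✓ 10010✓ 10011✓ 10101 11111✓
Round 1: -1111 0-111 0011- 1001-
PIs = {-1111, 0-111, 00001, 0011-, 01010, 01100, 1001-, 10101}
Coverage chart:
  m6: 0011- ←essential
  m12: 01100 ←essential
  m15: -1111,0-111
  m18: 1001- ←essential
  m19: 1001- ←essential
  m21: 10101 ←essential
Essential: 0011-, 01100, 1001-, 10101
Petrick residual → -1111
Min cover (5 terms): bcde + a'b'cd + a'bcd'e' + ab'c'd + ab'cd'e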